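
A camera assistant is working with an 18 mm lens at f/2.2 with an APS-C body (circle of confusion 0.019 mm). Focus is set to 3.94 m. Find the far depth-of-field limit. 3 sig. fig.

7.98 m

Hyperfocal distance H = f²/(N·c) + f = 18²/(2.2 × 0.019) + 18 = 324/0.0418 + 18 ≈ 7769.2 mm ≈ 7.769 m.
Far limit Df = s·(H − f)/(H − s) = 3940 × (7769.2 − 18) / (7769.2 − 3940) = 3940 × 7751.2 / 3829.2 ≈ 7975.5 mm ≈ 7.98 m.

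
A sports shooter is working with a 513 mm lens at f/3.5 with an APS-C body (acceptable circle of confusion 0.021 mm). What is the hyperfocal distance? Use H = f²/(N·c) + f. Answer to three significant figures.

3580 m

Hyperfocal distance H = f²/(N·c) + f = 513²/(3.5 × 0.021) + 513 = 263169/0.0735 + 513 ≈ 3581043.6 mm ≈ 3580 m.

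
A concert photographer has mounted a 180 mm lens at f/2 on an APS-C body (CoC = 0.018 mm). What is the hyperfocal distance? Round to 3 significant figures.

900 m

Hyperfocal distance H = f²/(N·c) + f = 180²/(2 × 0.018) + 180 = 32400/0.036 + 180 ≈ 900180.0 mm ≈ 900 m.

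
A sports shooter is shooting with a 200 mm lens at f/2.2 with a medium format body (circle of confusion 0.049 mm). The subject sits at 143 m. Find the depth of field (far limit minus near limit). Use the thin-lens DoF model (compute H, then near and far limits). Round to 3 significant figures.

Hyperfocal distance H = f²/(N·c) + f = 200²/(2.2 × 0.049) + 200 = 40000/0.1078 + 200 ≈ 371257.5 mm ≈ 371.3 m.
Near limit Dn = s·(H − f)/(H + s − 2f) = 143000 × (371257.5 − 200) / (371257.5 + 143000 − 2 × 200) = 143000 × 371057.5 / 513857.5 ≈ 103261 mm.
Far limit Df = s·(H − f)/(H − s) = 143000 × (371257.5 − 200) / (371257.5 − 143000) = 143000 × 371057.5 / 228257.5 ≈ 232462 mm.
Depth of field = Df − Dn = 232462 − 103261 ≈ 129201 mm ≈ 129 m.

129 m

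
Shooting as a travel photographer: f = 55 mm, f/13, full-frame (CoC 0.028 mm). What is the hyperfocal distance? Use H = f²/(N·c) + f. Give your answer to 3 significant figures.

8.37 m

Hyperfocal distance H = f²/(N·c) + f = 55²/(13 × 0.028) + 55 = 3025/0.364 + 55 ≈ 8365.4 mm ≈ 8.37 m.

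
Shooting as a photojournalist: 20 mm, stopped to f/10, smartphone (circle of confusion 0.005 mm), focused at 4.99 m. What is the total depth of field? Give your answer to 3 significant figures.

Hyperfocal distance H = f²/(N·c) + f = 20²/(10 × 0.005) + 20 = 400/0.05 + 20 ≈ 8020.0 mm ≈ 8.020 m.
Near limit Dn = s·(H − f)/(H + s − 2f) = 4990 × (8020.0 − 20) / (8020.0 + 4990 − 2 × 20) = 4990 × 8000.0 / 12970.0 ≈ 3078 mm.
Far limit Df = s·(H − f)/(H − s) = 4990 × (8020.0 − 20) / (8020.0 − 4990) = 4990 × 8000.0 / 3030.0 ≈ 13175 mm.
Depth of field = Df − Dn = 13175 − 3078 ≈ 10097 mm ≈ 10.1 m.

10.1 m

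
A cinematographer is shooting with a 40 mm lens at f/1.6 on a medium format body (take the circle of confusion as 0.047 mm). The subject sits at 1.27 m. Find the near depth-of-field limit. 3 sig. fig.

1.20 m

Hyperfocal distance H = f²/(N·c) + f = 40²/(1.6 × 0.047) + 40 = 1600/0.0752 + 40 ≈ 21316.6 mm ≈ 21.32 m.
Near limit Dn = s·(H − f)/(H + s − 2f) = 1270 × (21316.6 − 40) / (21316.6 + 1270 − 2 × 40) = 1270 × 21276.6 / 22506.6 ≈ 1200.6 mm ≈ 1.20 m.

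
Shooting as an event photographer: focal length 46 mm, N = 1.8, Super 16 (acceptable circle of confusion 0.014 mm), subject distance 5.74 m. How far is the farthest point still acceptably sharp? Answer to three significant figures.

Hyperfocal distance H = f²/(N·c) + f = 46²/(1.8 × 0.014) + 46 = 2116/0.0252 + 46 ≈ 84014.3 mm ≈ 84.01 m.
Far limit Df = s·(H − f)/(H − s) = 5740 × (84014.3 − 46) / (84014.3 − 5740) = 5740 × 83968.3 / 78274.3 ≈ 6157.6 mm ≈ 6.16 m.

6.16 m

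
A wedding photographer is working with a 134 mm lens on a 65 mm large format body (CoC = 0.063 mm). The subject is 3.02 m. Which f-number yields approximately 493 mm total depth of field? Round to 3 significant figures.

Write h = H − f = f²/(N·c). The thin-lens limits are Dn = s·h/(h + (s−f)) and Df = s·h/(h − (s−f)), so DoF = Df − Dn = 2·s·(s−f)·h / (h² − (s−f)²).
That is a quadratic in h: DoF·h² − 2·s·(s−f)·h − DoF·(s−f)² = 0 ⇒ h = (s−f)·(s + √(s² + DoF²)) / DoF = 2886 × (3020 + √(3020² + 493²)) / 493 = 2886 × (3020 + 3059.98) / 493 ≈ 35592 mm.
Then N = f²/(c·h) = 134² / (0.063 × 35592) = 17956 / 2242.3 ≈ 8.01.

f/8.01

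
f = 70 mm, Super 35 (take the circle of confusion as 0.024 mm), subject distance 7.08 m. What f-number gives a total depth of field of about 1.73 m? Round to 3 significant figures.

Write h = H − f = f²/(N·c). The thin-lens limits are Dn = s·h/(h + (s−f)) and Df = s·h/(h − (s−f)), so DoF = Df − Dn = 2·s·(s−f)·h / (h² − (s−f)²).
That is a quadratic in h: DoF·h² − 2·s·(s−f)·h − DoF·(s−f)² = 0 ⇒ h = (s−f)·(s + √(s² + DoF²)) / DoF = 7010 × (7080 + √(7080² + 1730²)) / 1730 = 7010 × (7080 + 7288.30) / 1730 ≈ 58221 mm.
Then N = f²/(c·h) = 70² / (0.024 × 58221) = 4900 / 1397.3 ≈ 3.51.

f/3.51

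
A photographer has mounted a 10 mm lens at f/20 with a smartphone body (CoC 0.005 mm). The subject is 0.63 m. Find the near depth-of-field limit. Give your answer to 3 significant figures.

389 mm

Hyperfocal distance H = f²/(N·c) + f = 10²/(20 × 0.005) + 10 = 100/0.1 + 10 ≈ 1010.0 mm ≈ 1.010 m.
Near limit Dn = s·(H − f)/(H + s − 2f) = 630 × (1010.0 − 10) / (1010.0 + 630 − 2 × 10) = 630 × 1000.0 / 1620.0 ≈ 388.89 mm.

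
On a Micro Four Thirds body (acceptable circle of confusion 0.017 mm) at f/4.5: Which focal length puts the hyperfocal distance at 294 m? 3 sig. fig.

From H = f²/(N·c) + f, with f ≪ H: f ≈ √(H·N·c) = √(294000 × 4.5 × 0.017) = √22491 ≈ 150.0 mm.
The +f correction barely moves this — solving exactly, f² + N·c·f − N·c·H = 0 ⇒ f = (−N·c + √((N·c)² + 4·N·c·H))/2 = (−0.0765 + √89964)/2 ≈ 149.93 mm, so f ≈ 150 mm.

150 mm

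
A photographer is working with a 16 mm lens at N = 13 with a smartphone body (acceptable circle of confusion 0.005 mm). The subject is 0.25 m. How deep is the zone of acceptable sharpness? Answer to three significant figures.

Hyperfocal distance H = f²/(N·c) + f = 16²/(13 × 0.005) + 16 = 256/0.065 + 16 ≈ 3954.5 mm ≈ 3.954 m.
Near limit Dn = s·(H − f)/(H + s − 2f) = 250 × (3954.5 − 16) / (3954.5 + 250 − 2 × 16) = 250 × 3938.5 / 4172.5 ≈ 235.979 mm.
Far limit Df = s·(H − f)/(H − s) = 250 × (3954.5 − 16) / (3954.5 − 250) = 250 × 3938.5 / 3704.5 ≈ 265.792 mm.
Depth of field = Df − Dn = 265.792 − 235.979 ≈ 29.813 mm.

29.8 mm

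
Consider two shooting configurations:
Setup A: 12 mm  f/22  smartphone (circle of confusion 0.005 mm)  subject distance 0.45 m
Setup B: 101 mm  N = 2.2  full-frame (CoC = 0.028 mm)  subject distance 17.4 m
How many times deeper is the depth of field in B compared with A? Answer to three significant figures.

Setup A: H = 12²/(22×0.005) + 12 ≈ 1321.1 mm; DoF = Df − Dn = 676.27 − 337.18 ≈ 339.09 mm.
Setup B: H = 101²/(2.2×0.028) + 101 ≈ 165701.6 mm; DoF = Df − Dn = 19429.7 − 15754.3 ≈ 3675.4 mm.
Ratio = 3675.4 / 339.09 ≈ 10.8.

10.8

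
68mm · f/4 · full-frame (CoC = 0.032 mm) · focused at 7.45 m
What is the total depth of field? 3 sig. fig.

3.18 m

Hyperfocal distance H = f²/(N·c) + f = 68²/(4 × 0.032) + 68 = 4624/0.128 + 68 ≈ 36193.0 mm ≈ 36.19 m.
Near limit Dn = s·(H − f)/(H + s − 2f) = 7450 × (36193.0 − 68) / (36193.0 + 7450 − 2 × 68) = 7450 × 36125.0 / 43507.0 ≈ 6185.9 mm.
Far limit Df = s·(H − f)/(H − s) = 7450 × (36193.0 − 68) / (36193.0 − 7450) = 7450 × 36125.0 / 28743.0 ≈ 9363.4 mm.
Depth of field = Df − Dn = 9363.4 − 6185.9 ≈ 3177.5 mm ≈ 3.18 m.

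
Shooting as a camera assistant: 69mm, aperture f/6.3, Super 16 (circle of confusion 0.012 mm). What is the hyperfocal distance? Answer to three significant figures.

63.0 m

Hyperfocal distance H = f²/(N·c) + f = 69²/(6.3 × 0.012) + 69 = 4761/0.0756 + 69 ≈ 63045.2 mm ≈ 63.0 m.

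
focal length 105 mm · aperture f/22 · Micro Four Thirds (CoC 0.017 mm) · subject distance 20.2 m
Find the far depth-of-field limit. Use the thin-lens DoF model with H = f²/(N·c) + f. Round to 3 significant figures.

63.5 m

Hyperfocal distance H = f²/(N·c) + f = 105²/(22 × 0.017) + 105 = 11025/0.374 + 105 ≈ 29583.6 mm ≈ 29.58 m.
Far limit Df = s·(H − f)/(H − s) = 20200 × (29583.6 − 105) / (29583.6 − 20200) = 20200 × 29478.6 / 9383.6 ≈ 63458 mm ≈ 63.5 m.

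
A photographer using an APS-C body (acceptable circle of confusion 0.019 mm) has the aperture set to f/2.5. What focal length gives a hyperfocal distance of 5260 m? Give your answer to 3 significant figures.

500 mm

From H = f²/(N·c) + f, with f ≪ H: f ≈ √(H·N·c) = √(5260000 × 2.5 × 0.019) = √249850 ≈ 499.8 mm.
The +f correction barely moves this — solving exactly, f² + N·c·f − N·c·H = 0 ⇒ f = (−N·c + √((N·c)² + 4·N·c·H))/2 = (−0.0475 + √999400)/2 ≈ 499.83 mm, so f ≈ 500 mm.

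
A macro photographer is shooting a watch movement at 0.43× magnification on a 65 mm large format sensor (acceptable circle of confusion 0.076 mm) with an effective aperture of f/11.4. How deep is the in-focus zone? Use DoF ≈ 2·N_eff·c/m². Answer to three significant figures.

9.37 mm

At magnification m, DoF ≈ 2·N_eff·c/m² = 2 × 11.4 × 0.076 / 0.43² = 1.733 / 0.1849 ≈ 9.37 mm.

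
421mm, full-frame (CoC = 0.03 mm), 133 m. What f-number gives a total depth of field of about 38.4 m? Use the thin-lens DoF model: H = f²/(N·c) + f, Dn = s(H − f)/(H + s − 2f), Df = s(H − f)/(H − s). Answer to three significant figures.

Write h = H − f = f²/(N·c). The thin-lens limits are Dn = s·h/(h + (s−f)) and Df = s·h/(h − (s−f)), so DoF = Df − Dn = 2·s·(s−f)·h / (h² − (s−f)²).
That is a quadratic in h: DoF·h² − 2·s·(s−f)·h − DoF·(s−f)² = 0 ⇒ h = (s−f)·(s + √(s² + DoF²)) / DoF = 132579 × (133000 + √(133000² + 38400²)) / 38400 = 132579 × (133000 + 138433) / 38400 ≈ 937142 mm.
Then N = f²/(c·h) = 421² / (0.03 × 937142) = 177241 / 28114 ≈ 6.30.

f/6.30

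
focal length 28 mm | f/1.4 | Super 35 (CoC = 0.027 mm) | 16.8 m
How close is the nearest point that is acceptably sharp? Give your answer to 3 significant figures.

9.29 m

Hyperfocal distance H = f²/(N·c) + f = 28²/(1.4 × 0.027) + 28 = 784/0.0378 + 28 ≈ 20768.7 mm ≈ 20.77 m.
Near limit Dn = s·(H − f)/(H + s − 2f) = 16800 × (20768.7 − 28) / (20768.7 + 16800 − 2 × 28) = 16800 × 20740.7 / 37512.7 ≈ 9288.7 mm ≈ 9.29 m.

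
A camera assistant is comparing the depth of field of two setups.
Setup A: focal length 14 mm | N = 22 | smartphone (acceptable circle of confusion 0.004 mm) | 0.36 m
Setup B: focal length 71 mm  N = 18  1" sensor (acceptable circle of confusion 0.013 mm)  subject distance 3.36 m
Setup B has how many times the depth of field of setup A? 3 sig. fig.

9.16

Setup A: H = 14²/(22×0.004) + 14 ≈ 2241.3 mm; DoF = Df − Dn = 426.21 − 311.59 ≈ 114.62 mm.
Setup B: H = 71²/(18×0.013) + 71 ≈ 21613.7 mm; DoF = Df − Dn = 3965.4 − 2915.0 ≈ 1050.4 mm.
Ratio = 1050.4 / 114.62 ≈ 9.16.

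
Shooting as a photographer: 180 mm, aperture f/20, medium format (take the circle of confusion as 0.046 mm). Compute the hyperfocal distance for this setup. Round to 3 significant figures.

35.4 m

Hyperfocal distance H = f²/(N·c) + f = 180²/(20 × 0.046) + 180 = 32400/0.92 + 180 ≈ 35397.4 mm ≈ 35.4 m.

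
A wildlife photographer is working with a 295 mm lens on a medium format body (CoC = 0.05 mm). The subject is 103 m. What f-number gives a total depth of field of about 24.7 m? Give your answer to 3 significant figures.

f/2.00

Write h = H − f = f²/(N·c). The thin-lens limits are Dn = s·h/(h + (s−f)) and Df = s·h/(h − (s−f)), so DoF = Df − Dn = 2·s·(s−f)·h / (h² − (s−f)²).
That is a quadratic in h: DoF·h² − 2·s·(s−f)·h − DoF·(s−f)² = 0 ⇒ h = (s−f)·(s + √(s² + DoF²)) / DoF = 102705 × (103000 + √(103000² + 24700²)) / 24700 = 102705 × (103000 + 105920) / 24700 ≈ 868711 mm.
Then N = f²/(c·h) = 295² / (0.05 × 868711) = 87025 / 43436 ≈ 2.00.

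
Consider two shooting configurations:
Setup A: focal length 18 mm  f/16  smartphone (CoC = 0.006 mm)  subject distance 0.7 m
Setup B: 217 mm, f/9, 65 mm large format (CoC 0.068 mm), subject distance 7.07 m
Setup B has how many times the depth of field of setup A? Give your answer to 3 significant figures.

Setup A: H = 18²/(16×0.006) + 18 ≈ 3393.0 mm; DoF = Df − Dn = 877.27 − 582.33 ≈ 294.94 mm.
Setup B: H = 217²/(9×0.068) + 217 ≈ 77159.8 mm; DoF = Df − Dn = 7761.3 − 6491.8 ≈ 1269.5 mm.
Ratio = 1269.5 / 294.94 ≈ 4.30.

4.30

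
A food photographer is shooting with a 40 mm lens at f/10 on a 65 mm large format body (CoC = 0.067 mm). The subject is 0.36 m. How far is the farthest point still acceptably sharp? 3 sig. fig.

Hyperfocal distance H = f²/(N·c) + f = 40²/(10 × 0.067) + 40 = 1600/0.67 + 40 ≈ 2428.1 mm ≈ 2.428 m.
Far limit Df = s·(H − f)/(H − s) = 360 × (2428.1 − 40) / (2428.1 − 360) = 360 × 2388.1 / 2068.1 ≈ 415.70 mm.

416 mm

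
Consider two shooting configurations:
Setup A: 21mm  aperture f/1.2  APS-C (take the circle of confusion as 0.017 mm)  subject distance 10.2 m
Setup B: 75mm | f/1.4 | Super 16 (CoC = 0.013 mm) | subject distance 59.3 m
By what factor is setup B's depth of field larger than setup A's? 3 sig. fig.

Setup A: H = 21²/(1.2×0.017) + 21 ≈ 21638.6 mm; DoF = Df − Dn = 19277 − 6935 ≈ 12342 mm.
Setup B: H = 75²/(1.4×0.013) + 75 ≈ 309140.9 mm; DoF = Df − Dn = 73357 − 49764 ≈ 23593 mm.
Ratio = 23593 / 12342 ≈ 1.91.

1.91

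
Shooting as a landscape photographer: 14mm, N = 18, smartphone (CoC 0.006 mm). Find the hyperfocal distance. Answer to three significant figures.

Hyperfocal distance H = f²/(N·c) + f = 14²/(18 × 0.006) + 14 = 196/0.108 + 14 ≈ 1828.8 mm ≈ 1.83 m.

1.83 m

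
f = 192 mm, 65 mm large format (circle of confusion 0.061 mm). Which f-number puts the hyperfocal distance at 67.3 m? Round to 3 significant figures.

Rearrange H = f²/(N·c) + f for N: N = f² / ((H − f)·c).
N = 192² / ((67300 − 192) × 0.061) = 36864 / 4094 ≈ 9.01.

f/9.01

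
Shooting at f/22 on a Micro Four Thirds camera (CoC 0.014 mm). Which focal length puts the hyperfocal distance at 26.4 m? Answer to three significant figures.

90.0 mm

From H = f²/(N·c) + f, with f ≪ H: f ≈ √(H·N·c) = √(26400 × 22 × 0.014) = √8131.2 ≈ 90.17 mm.
Exact: f² + N·c·f − N·c·H = 0 ⇒ f = (−N·c + √((N·c)² + 4·N·c·H))/2 = (−0.308 + √32525)/2 ≈ 90.019 mm ≈ 90.0 mm.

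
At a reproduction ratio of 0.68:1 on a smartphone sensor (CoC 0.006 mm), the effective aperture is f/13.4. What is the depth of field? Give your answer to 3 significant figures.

At magnification m, DoF ≈ 2·N_eff·c/m² = 2 × 13.4 × 0.006 / 0.68² = 0.1608 / 0.4624 ≈ 0.348 mm.

0.348 mm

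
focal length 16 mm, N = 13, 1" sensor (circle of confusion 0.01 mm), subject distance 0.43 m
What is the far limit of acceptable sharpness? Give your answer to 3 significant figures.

Hyperfocal distance H = f²/(N·c) + f = 16²/(13 × 0.01) + 16 = 256/0.13 + 16 ≈ 1985.2 mm ≈ 1.985 m.
Far limit Df = s·(H − f)/(H − s) = 430 × (1985.2 − 16) / (1985.2 − 430) = 430 × 1969.2 / 1555.2 ≈ 544.47 mm ≈ 0.544 m.

0.544 m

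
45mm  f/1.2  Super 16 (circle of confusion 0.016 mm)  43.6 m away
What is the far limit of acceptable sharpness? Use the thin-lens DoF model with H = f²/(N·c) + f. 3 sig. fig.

74.3 m

Hyperfocal distance H = f²/(N·c) + f = 45²/(1.2 × 0.016) + 45 = 2025/0.0192 + 45 ≈ 105513.8 mm ≈ 105.5 m.
Far limit Df = s·(H − f)/(H − s) = 43600 × (105513.8 − 45) / (105513.8 − 43600) = 43600 × 105468.8 / 61913.8 ≈ 74272 mm ≈ 74.3 m.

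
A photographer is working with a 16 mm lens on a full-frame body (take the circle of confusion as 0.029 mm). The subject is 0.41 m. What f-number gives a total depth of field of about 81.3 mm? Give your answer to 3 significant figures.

Write h = H − f = f²/(N·c). The thin-lens limits are Dn = s·h/(h + (s−f)) and Df = s·h/(h − (s−f)), so DoF = Df − Dn = 2·s·(s−f)·h / (h² − (s−f)²).
That is a quadratic in h: DoF·h² − 2·s·(s−f)·h − DoF·(s−f)² = 0 ⇒ h = (s−f)·(s + √(s² + DoF²)) / DoF = 394 × (410 + √(410² + 81.3²)) / 81.3 = 394 × (410 + 417.983) / 81.3 ≈ 4012.6 mm.
Then N = f²/(c·h) = 16² / (0.029 × 4012.6) = 256 / 116.37 ≈ 2.20.

f/2.20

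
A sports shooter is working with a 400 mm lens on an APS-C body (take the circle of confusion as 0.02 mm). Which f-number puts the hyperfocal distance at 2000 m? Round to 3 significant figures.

Rearrange H = f²/(N·c) + f for N: N = f² / ((H − f)·c).
N = 400² / ((2000000 − 400) × 0.02) = 160000 / 39992 ≈ 4.

f/4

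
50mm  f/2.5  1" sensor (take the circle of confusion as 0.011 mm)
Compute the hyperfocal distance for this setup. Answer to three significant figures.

Hyperfocal distance H = f²/(N·c) + f = 50²/(2.5 × 0.011) + 50 = 2500/0.0275 + 50 ≈ 90959.1 mm ≈ 91.0 m.

91.0 m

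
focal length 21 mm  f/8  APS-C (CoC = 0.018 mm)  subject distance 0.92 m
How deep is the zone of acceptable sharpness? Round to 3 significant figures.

Hyperfocal distance H = f²/(N·c) + f = 21²/(8 × 0.018) + 21 = 441/0.144 + 21 ≈ 3083.5 mm ≈ 3.084 m.
Near limit Dn = s·(H − f)/(H + s − 2f) = 920 × (3083.5 − 21) / (3083.5 + 920 − 2 × 21) = 920 × 3062.5 / 3961.5 ≈ 711.22 mm.
Far limit Df = s·(H − f)/(H − s) = 920 × (3083.5 − 21) / (3083.5 − 920) = 920 × 3062.5 / 2163.5 ≈ 1302.29 mm.
Depth of field = Df − Dn = 1302.29 − 711.22 ≈ 591.07 mm ≈ 0.591 m.

0.591 m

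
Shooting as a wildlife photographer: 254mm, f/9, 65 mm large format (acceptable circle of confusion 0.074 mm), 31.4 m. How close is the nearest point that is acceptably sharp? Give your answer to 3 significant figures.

Hyperfocal distance H = f²/(N·c) + f = 254²/(9 × 0.074) + 254 = 64516/0.666 + 254 ≈ 97124.9 mm ≈ 97.12 m.
Near limit Dn = s·(H − f)/(H + s − 2f) = 31400 × (97124.9 − 254) / (97124.9 + 31400 − 2 × 254) = 31400 × 96870.9 / 128016.9 ≈ 23761 mm ≈ 23.8 m.

23.8 m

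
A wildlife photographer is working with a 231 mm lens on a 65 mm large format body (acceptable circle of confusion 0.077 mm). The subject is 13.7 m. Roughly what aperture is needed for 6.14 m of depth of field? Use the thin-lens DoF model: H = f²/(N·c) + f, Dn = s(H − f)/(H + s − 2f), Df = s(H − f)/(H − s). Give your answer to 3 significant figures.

Write h = H − f = f²/(N·c). The thin-lens limits are Dn = s·h/(h + (s−f)) and Df = s·h/(h − (s−f)), so DoF = Df − Dn = 2·s·(s−f)·h / (h² − (s−f)²).
That is a quadratic in h: DoF·h² − 2·s·(s−f)·h − DoF·(s−f)² = 0 ⇒ h = (s−f)·(s + √(s² + DoF²)) / DoF = 13469 × (13700 + √(13700² + 6140²)) / 6140 = 13469 × (13700 + 15013.0) / 6140 ≈ 62986 mm.
Then N = f²/(c·h) = 231² / (0.077 × 62986) = 53361 / 4849.9 ≈ 11.

f/11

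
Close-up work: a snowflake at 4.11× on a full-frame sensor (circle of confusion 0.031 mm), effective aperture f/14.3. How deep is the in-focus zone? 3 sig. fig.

0.0525 mm

At magnification m, DoF ≈ 2·N_eff·c/m² = 2 × 14.3 × 0.031 / 4.11² = 0.8866 / 16.89 ≈ 0.0525 mm.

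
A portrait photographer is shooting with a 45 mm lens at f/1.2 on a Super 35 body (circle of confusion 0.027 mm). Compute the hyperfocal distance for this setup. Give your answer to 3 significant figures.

Hyperfocal distance H = f²/(N·c) + f = 45²/(1.2 × 0.027) + 45 = 2025/0.0324 + 45 ≈ 62545.0 mm ≈ 62.5 m.

62.5 m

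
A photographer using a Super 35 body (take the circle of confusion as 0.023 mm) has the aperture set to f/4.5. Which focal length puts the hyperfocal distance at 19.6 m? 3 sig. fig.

From H = f²/(N·c) + f, with f ≪ H: f ≈ √(H·N·c) = √(19600 × 4.5 × 0.023) = √2028.6 ≈ 45.04 mm.
The +f correction barely moves this — solving exactly, f² + N·c·f − N·c·H = 0 ⇒ f = (−N·c + √((N·c)² + 4·N·c·H))/2 = (−0.1035 + √8114.4)/2 ≈ 44.988 mm, so f ≈ 45.0 mm.

45.0 mm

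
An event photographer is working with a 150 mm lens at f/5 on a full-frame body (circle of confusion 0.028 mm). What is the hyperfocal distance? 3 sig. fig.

161 m

Hyperfocal distance H = f²/(N·c) + f = 150²/(5 × 0.028) + 150 = 22500/0.14 + 150 ≈ 160864.3 mm ≈ 161 m.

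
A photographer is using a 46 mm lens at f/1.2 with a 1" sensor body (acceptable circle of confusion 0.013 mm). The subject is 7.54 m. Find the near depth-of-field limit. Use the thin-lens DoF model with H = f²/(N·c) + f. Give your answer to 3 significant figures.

Hyperfocal distance H = f²/(N·c) + f = 46²/(1.2 × 0.013) + 46 = 2116/0.0156 + 46 ≈ 135687.0 mm ≈ 135.7 m.
Near limit Dn = s·(H − f)/(H + s − 2f) = 7540 × (135687.0 − 46) / (135687.0 + 7540 − 2 × 46) = 7540 × 135641.0 / 143135.0 ≈ 7145.2 mm ≈ 7.15 m.

7.15 m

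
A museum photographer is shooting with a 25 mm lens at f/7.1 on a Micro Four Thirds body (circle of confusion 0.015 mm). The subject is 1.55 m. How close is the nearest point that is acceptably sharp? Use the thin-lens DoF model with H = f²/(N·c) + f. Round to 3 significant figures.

Hyperfocal distance H = f²/(N·c) + f = 25²/(7.1 × 0.015) + 25 = 625/0.1065 + 25 ≈ 5893.5 mm ≈ 5.894 m.
Near limit Dn = s·(H − f)/(H + s − 2f) = 1550 × (5893.5 − 25) / (5893.5 + 1550 − 2 × 25) = 1550 × 5868.5 / 7393.5 ≈ 1230.3 mm ≈ 1.23 m.

1.23 m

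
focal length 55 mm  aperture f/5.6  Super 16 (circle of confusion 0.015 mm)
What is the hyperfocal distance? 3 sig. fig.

36.1 m

Hyperfocal distance H = f²/(N·c) + f = 55²/(5.6 × 0.015) + 55 = 3025/0.084 + 55 ≈ 36066.9 mm ≈ 36.1 m.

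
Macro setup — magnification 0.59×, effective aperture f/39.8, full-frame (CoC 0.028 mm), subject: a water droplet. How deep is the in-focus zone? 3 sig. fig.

At magnification m, DoF ≈ 2·N_eff·c/m² = 2 × 39.8 × 0.028 / 0.59² = 2.229 / 0.3481 ≈ 6.4 mm.

6.40 mm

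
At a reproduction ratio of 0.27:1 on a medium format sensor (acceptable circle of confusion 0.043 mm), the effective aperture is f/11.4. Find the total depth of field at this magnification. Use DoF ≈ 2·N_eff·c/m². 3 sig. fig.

13.4 mm

At magnification m, DoF ≈ 2·N_eff·c/m² = 2 × 11.4 × 0.043 / 0.27² = 0.9804 / 0.0729 ≈ 13.4 mm.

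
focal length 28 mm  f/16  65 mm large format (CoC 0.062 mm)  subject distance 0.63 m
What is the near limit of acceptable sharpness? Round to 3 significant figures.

358 mm

Hyperfocal distance H = f²/(N·c) + f = 28²/(16 × 0.062) + 28 = 784/0.992 + 28 ≈ 818.3 mm ≈ 0.818 m.
Near limit Dn = s·(H − f)/(H + s − 2f) = 630 × (818.3 − 28) / (818.3 + 630 − 2 × 28) = 630 × 790.3 / 1392.3 ≈ 357.61 mm.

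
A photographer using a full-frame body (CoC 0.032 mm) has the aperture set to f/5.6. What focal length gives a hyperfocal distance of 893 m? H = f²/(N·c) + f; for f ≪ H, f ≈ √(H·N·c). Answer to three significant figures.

400 mm

From H = f²/(N·c) + f, with f ≪ H: f ≈ √(H·N·c) = √(893000 × 5.6 × 0.032) = √160026 ≈ 400.0 mm.
The +f correction barely moves this — solving exactly, f² + N·c·f − N·c·H = 0 ⇒ f = (−N·c + √((N·c)² + 4·N·c·H))/2 = (−0.1792 + √640102)/2 ≈ 399.94 mm, so f ≈ 400 mm.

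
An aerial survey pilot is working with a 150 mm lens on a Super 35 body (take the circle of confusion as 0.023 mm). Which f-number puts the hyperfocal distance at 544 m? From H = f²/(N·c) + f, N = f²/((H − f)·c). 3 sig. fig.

Rearrange H = f²/(N·c) + f for N: N = f² / ((H − f)·c).
N = 150² / ((544000 − 150) × 0.023) = 22500 / 12509 ≈ 1.80.

f/1.80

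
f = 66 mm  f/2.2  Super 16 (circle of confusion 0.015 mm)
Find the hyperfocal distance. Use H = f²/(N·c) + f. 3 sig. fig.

132 m

Hyperfocal distance H = f²/(N·c) + f = 66²/(2.2 × 0.015) + 66 = 4356/0.033 + 66 ≈ 132066.0 mm ≈ 132 m.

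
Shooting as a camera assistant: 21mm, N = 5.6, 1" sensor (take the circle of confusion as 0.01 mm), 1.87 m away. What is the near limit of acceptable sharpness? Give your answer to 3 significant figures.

1.51 m

Hyperfocal distance H = f²/(N·c) + f = 21²/(5.6 × 0.01) + 21 = 441/0.056 + 21 ≈ 7896.0 mm ≈ 7.896 m.
Near limit Dn = s·(H − f)/(H + s − 2f) = 1870 × (7896.0 − 21) / (7896.0 + 1870 − 2 × 21) = 1870 × 7875.0 / 9724.0 ≈ 1514.4 mm ≈ 1.51 m.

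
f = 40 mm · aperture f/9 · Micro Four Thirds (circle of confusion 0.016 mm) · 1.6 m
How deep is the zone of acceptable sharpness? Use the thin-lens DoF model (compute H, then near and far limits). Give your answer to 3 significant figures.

458 mm

Hyperfocal distance H = f²/(N·c) + f = 40²/(9 × 0.016) + 40 = 1600/0.144 + 40 ≈ 11151.1 mm ≈ 11.15 m.
Near limit Dn = s·(H − f)/(H + s − 2f) = 1600 × (11151.1 − 40) / (11151.1 + 1600 − 2 × 40) = 1600 × 11111.1 / 12671.1 ≈ 1403.02 mm.
Far limit Df = s·(H − f)/(H − s) = 1600 × (11151.1 − 40) / (11151.1 − 1600) = 1600 × 11111.1 / 9551.1 ≈ 1861.33 mm.
Depth of field = Df − Dn = 1861.33 − 1403.02 ≈ 458.31 mm.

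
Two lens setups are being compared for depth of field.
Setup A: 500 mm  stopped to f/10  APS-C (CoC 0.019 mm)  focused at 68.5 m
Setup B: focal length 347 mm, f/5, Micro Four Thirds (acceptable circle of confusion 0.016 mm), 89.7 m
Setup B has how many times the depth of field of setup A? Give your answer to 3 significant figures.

1.51

Setup A: H = 500²/(10×0.019) + 500 ≈ 1316289.5 mm; DoF = Df − Dn = 72233.0 − 65133.9 ≈ 7099.1 mm.
Setup B: H = 347²/(5×0.016) + 347 ≈ 1505459.5 mm; DoF = Df − Dn = 95361 − 84673 ≈ 10688 mm.
Ratio = 10688 / 7099.1 ≈ 1.51.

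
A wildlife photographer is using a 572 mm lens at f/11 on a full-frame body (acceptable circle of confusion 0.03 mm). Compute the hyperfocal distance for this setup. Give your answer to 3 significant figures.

Hyperfocal distance H = f²/(N·c) + f = 572²/(11 × 0.03) + 572 = 327184/0.33 + 572 ≈ 992038.7 mm ≈ 992 m.

992 m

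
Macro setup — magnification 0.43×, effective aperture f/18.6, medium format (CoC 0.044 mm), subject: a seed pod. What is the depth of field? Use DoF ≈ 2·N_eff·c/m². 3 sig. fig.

At magnification m, DoF ≈ 2·N_eff·c/m² = 2 × 18.6 × 0.044 / 0.43² = 1.637 / 0.1849 ≈ 8.85 mm.

8.85 mm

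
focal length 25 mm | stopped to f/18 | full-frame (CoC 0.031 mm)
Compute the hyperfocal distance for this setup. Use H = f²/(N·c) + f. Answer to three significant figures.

1.15 m

Hyperfocal distance H = f²/(N·c) + f = 25²/(18 × 0.031) + 25 = 625/0.558 + 25 ≈ 1145.1 mm ≈ 1.15 m.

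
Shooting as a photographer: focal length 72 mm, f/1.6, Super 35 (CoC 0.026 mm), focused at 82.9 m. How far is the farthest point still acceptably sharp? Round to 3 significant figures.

247 m

Hyperfocal distance H = f²/(N·c) + f = 72²/(1.6 × 0.026) + 72 = 5184/0.0416 + 72 ≈ 124687.4 mm ≈ 124.7 m.
Far limit Df = s·(H − f)/(H − s) = 82900 × (124687.4 − 72) / (124687.4 − 82900) = 82900 × 124615.4 / 41787.4 ≈ 247219 mm ≈ 247 m.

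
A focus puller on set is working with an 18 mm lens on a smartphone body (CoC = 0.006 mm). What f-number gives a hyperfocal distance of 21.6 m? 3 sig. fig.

Rearrange H = f²/(N·c) + f for N: N = f² / ((H − f)·c).
N = 18² / ((21600 − 18) × 0.006) = 324 / 129.5 ≈ 2.50.

f/2.50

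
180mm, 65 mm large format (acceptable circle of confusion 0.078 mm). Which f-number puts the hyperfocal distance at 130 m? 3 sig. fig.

Rearrange H = f²/(N·c) + f for N: N = f² / ((H − f)·c).
N = 180² / ((130000 − 180) × 0.078) = 32400 / 10126 ≈ 3.20.

f/3.20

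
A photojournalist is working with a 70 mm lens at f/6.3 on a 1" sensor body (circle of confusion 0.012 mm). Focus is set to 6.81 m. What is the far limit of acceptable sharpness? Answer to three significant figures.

7.60 m

Hyperfocal distance H = f²/(N·c) + f = 70²/(6.3 × 0.012) + 70 = 4900/0.0756 + 70 ≈ 64884.8 mm ≈ 64.88 m.
Far limit Df = s·(H − f)/(H − s) = 6810 × (64884.8 − 70) / (64884.8 − 6810) = 6810 × 64814.8 / 58074.8 ≈ 7600.3 mm ≈ 7.60 m.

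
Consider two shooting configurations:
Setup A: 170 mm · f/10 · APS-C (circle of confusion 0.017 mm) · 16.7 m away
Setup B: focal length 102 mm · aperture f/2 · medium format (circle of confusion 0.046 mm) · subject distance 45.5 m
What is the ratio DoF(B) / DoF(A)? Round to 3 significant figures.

Setup A: H = 170²/(10×0.017) + 170 ≈ 170170.0 mm; DoF = Df − Dn = 18498.7 − 15220.1 ≈ 3278.6 mm.
Setup B: H = 102²/(2×0.046) + 102 ≈ 113189.0 mm; DoF = Df − Dn = 76016 − 32467 ≈ 43549 mm.
Ratio = 43549 / 3278.6 ≈ 13.3.

13.3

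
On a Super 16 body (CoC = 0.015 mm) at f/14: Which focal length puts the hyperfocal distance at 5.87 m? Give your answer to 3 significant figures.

From H = f²/(N·c) + f, with f ≪ H: f ≈ √(H·N·c) = √(5870 × 14 × 0.015) = √1232.7 ≈ 35.11 mm.
Exact: f² + N·c·f − N·c·H = 0 ⇒ f = (−N·c + √((N·c)² + 4·N·c·H))/2 = (−0.21 + √4930.8)/2 ≈ 35.005 mm ≈ 35.0 mm.

35.0 mm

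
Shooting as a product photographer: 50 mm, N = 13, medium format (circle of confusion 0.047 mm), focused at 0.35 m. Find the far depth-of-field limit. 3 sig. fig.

378 mm

Hyperfocal distance H = f²/(N·c) + f = 50²/(13 × 0.047) + 50 = 2500/0.611 + 50 ≈ 4141.7 mm ≈ 4.142 m.
Far limit Df = s·(H − f)/(H − s) = 350 × (4141.7 − 50) / (4141.7 − 350) = 350 × 4091.7 / 3791.7 ≈ 377.69 mm.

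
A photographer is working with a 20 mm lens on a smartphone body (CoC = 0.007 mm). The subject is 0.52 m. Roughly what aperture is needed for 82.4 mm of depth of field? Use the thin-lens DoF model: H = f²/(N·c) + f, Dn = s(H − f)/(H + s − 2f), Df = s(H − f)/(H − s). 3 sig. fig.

f/9

Write h = H − f = f²/(N·c). The thin-lens limits are Dn = s·h/(h + (s−f)) and Df = s·h/(h − (s−f)), so DoF = Df − Dn = 2·s·(s−f)·h / (h² − (s−f)²).
That is a quadratic in h: DoF·h² − 2·s·(s−f)·h − DoF·(s−f)² = 0 ⇒ h = (s−f)·(s + √(s² + DoF²)) / DoF = 500 × (520 + √(520² + 82.4²)) / 82.4 = 500 × (520 + 526.488) / 82.4 ≈ 6350.0 mm.
Then N = f²/(c·h) = 20² / (0.007 × 6350.0) = 400 / 44.450 ≈ 9.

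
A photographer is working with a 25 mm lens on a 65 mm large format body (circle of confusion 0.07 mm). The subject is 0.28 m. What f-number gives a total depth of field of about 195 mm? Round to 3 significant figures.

f/11

Write h = H − f = f²/(N·c). The thin-lens limits are Dn = s·h/(h + (s−f)) and Df = s·h/(h − (s−f)), so DoF = Df − Dn = 2·s·(s−f)·h / (h² − (s−f)²).
That is a quadratic in h: DoF·h² − 2·s·(s−f)·h − DoF·(s−f)² = 0 ⇒ h = (s−f)·(s + √(s² + DoF²)) / DoF = 255 × (280 + √(280² + 195²)) / 195 = 255 × (280 + 341.211) / 195 ≈ 812.35 mm.
Then N = f²/(c·h) = 25² / (0.07 × 812.35) = 625 / 56.865 ≈ 11.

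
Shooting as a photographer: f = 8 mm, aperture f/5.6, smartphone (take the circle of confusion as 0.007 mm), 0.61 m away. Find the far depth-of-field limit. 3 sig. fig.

0.966 m

Hyperfocal distance H = f²/(N·c) + f = 8²/(5.6 × 0.007) + 8 = 64/0.0392 + 8 ≈ 1640.7 mm ≈ 1.641 m.
Far limit Df = s·(H − f)/(H − s) = 610 × (1640.7 − 8) / (1640.7 − 610) = 610 × 1632.7 / 1030.7 ≈ 966.30 mm ≈ 0.966 m.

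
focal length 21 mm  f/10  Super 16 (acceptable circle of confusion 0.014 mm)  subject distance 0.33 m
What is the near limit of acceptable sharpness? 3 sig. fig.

301 mm

Hyperfocal distance H = f²/(N·c) + f = 21²/(10 × 0.014) + 21 = 441/0.14 + 21 ≈ 3171.0 mm ≈ 3.171 m.
Near limit Dn = s·(H − f)/(H + s − 2f) = 330 × (3171.0 − 21) / (3171.0 + 330 − 2 × 21) = 330 × 3150.0 / 3459.0 ≈ 300.52 mm.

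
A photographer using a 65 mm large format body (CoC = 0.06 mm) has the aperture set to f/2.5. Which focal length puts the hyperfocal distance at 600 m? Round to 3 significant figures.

From H = f²/(N·c) + f, with f ≪ H: f ≈ √(H·N·c) = √(600000 × 2.5 × 0.06) = √90000 ≈ 300.0 mm.
The +f correction barely moves this — solving exactly, f² + N·c·f − N·c·H = 0 ⇒ f = (−N·c + √((N·c)² + 4·N·c·H))/2 = (−0.15 + √360000)/2 ≈ 299.93 mm, so f ≈ 300 mm.

300 mm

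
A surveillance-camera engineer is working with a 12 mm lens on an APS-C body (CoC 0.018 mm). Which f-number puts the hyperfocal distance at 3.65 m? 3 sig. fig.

Rearrange H = f²/(N·c) + f for N: N = f² / ((H − f)·c).
N = 12² / ((3650 − 12) × 0.018) = 144 / 65.48 ≈ 2.20.

f/2.20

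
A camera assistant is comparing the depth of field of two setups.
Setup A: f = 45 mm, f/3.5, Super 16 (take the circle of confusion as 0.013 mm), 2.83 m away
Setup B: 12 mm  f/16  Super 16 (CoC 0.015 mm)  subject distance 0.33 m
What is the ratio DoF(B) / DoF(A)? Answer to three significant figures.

Setup A: H = 45²/(3.5×0.013) + 45 ≈ 44550.5 mm; DoF = Df − Dn = 3018.91 − 2663.34 ≈ 355.57 mm.
Setup B: H = 12²/(16×0.015) + 12 ≈ 612.0 mm; DoF = Df − Dn = 702.13 − 215.69 ≈ 486.44 mm.
Ratio = 486.44 / 355.57 ≈ 1.37.

1.37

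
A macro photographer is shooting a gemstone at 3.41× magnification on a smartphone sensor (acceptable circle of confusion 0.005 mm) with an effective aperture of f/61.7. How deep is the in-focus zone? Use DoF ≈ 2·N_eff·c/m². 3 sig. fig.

At magnification m, DoF ≈ 2·N_eff·c/m² = 2 × 61.7 × 0.005 / 3.41² = 0.617 / 11.63 ≈ 0.0531 mm.

0.0531 mm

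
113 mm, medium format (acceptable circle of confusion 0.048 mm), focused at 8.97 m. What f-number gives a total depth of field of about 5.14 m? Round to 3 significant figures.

Write h = H − f = f²/(N·c). The thin-lens limits are Dn = s·h/(h + (s−f)) and Df = s·h/(h − (s−f)), so DoF = Df − Dn = 2·s·(s−f)·h / (h² − (s−f)²).
That is a quadratic in h: DoF·h² − 2·s·(s−f)·h − DoF·(s−f)² = 0 ⇒ h = (s−f)·(s + √(s² + DoF²)) / DoF = 8857 × (8970 + √(8970² + 5140²)) / 5140 = 8857 × (8970 + 10338.3) / 5140 ≈ 33271 mm.
Then N = f²/(c·h) = 113² / (0.048 × 33271) = 12769 / 1597.0 ≈ 8.

f/8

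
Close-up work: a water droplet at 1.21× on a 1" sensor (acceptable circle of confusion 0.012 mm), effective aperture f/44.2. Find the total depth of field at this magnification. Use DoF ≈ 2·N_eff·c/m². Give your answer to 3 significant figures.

At magnification m, DoF ≈ 2·N_eff·c/m² = 2 × 44.2 × 0.012 / 1.21² = 1.061 / 1.464 ≈ 0.725 mm.

0.725 mm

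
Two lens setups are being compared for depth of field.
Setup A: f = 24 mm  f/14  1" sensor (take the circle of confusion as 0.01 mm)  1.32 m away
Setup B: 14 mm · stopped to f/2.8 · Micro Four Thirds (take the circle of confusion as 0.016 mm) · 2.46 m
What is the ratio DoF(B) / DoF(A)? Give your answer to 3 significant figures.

4.33

Setup A: H = 24²/(14×0.01) + 24 ≈ 4138.3 mm; DoF = Df − Dn = 1927.01 − 1003.80 ≈ 923.21 mm.
Setup B: H = 14²/(2.8×0.016) + 14 ≈ 4389.0 mm; DoF = Df − Dn = 5579.3 − 1577.8 ≈ 4001.5 mm.
Ratio = 4001.5 / 923.21 ≈ 4.33.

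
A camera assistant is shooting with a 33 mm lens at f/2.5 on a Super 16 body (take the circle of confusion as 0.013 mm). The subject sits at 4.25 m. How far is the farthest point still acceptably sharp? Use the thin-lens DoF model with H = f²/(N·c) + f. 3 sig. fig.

Hyperfocal distance H = f²/(N·c) + f = 33²/(2.5 × 0.013) + 33 = 1089/0.0325 + 33 ≈ 33540.7 mm ≈ 33.54 m.
Far limit Df = s·(H − f)/(H − s) = 4250 × (33540.7 − 33) / (33540.7 − 4250) = 4250 × 33507.7 / 29290.7 ≈ 4861.9 mm ≈ 4.86 m.

4.86 m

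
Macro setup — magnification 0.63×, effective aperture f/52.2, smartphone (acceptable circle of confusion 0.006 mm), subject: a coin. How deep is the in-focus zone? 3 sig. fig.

At magnification m, DoF ≈ 2·N_eff·c/m² = 2 × 52.2 × 0.006 / 0.63² = 0.6264 / 0.3969 ≈ 1.58 mm.

1.58 mm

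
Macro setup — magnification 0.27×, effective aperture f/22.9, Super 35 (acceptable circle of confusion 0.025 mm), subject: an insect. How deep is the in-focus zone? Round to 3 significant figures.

15.7 mm

At magnification m, DoF ≈ 2·N_eff·c/m² = 2 × 22.9 × 0.025 / 0.27² = 1.145 / 0.0729 ≈ 15.7 mm.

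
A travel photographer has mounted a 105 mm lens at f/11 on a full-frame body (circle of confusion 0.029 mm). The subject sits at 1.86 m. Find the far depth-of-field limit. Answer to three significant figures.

1.96 m

Hyperfocal distance H = f²/(N·c) + f = 105²/(11 × 0.029) + 105 = 11025/0.319 + 105 ≈ 34666.1 mm ≈ 34.67 m.
Far limit Df = s·(H − f)/(H − s) = 1860 × (34666.1 − 105) / (34666.1 − 1860) = 1860 × 34561.1 / 32806.1 ≈ 1959.5 mm ≈ 1.96 m.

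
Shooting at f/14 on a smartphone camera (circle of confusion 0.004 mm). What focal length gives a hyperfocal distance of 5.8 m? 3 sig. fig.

From H = f²/(N·c) + f, with f ≪ H: f ≈ √(H·N·c) = √(5800 × 14 × 0.004) = √324.80 ≈ 18.02 mm.
The +f correction barely moves this — solving exactly, f² + N·c·f − N·c·H = 0 ⇒ f = (−N·c + √((N·c)² + 4·N·c·H))/2 = (−0.056 + √1299.2)/2 ≈ 17.994 mm, so f ≈ 18.0 mm.

18.0 mm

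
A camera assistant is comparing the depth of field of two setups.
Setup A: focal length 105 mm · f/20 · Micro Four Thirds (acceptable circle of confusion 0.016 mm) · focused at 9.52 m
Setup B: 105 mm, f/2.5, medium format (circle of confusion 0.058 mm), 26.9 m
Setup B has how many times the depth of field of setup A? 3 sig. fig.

3.85

Setup A: H = 105²/(20×0.016) + 105 ≈ 34558.1 mm; DoF = Df − Dn = 13099.8 − 7476.8 ≈ 5623.0 mm.
Setup B: H = 105²/(2.5×0.058) + 105 ≈ 76139.5 mm; DoF = Df − Dn = 41538 − 19890 ≈ 21648 mm.
Ratio = 21648 / 5623.0 ≈ 3.85.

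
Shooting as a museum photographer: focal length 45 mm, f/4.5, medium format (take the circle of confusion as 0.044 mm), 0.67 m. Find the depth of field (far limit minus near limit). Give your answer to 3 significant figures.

82.2 mm

Hyperfocal distance H = f²/(N·c) + f = 45²/(4.5 × 0.044) + 45 = 2025/0.198 + 45 ≈ 10272.3 mm ≈ 10.27 m.
Near limit Dn = s·(H − f)/(H + s − 2f) = 670 × (10272.3 − 45) / (10272.3 + 670 − 2 × 45) = 670 × 10227.3 / 10852.3 ≈ 631.414 mm.
Far limit Df = s·(H − f)/(H − s) = 670 × (10272.3 − 45) / (10272.3 − 670) = 670 × 10227.3 / 9602.3 ≈ 713.609 mm.
Depth of field = Df − Dn = 713.609 − 631.414 ≈ 82.195 mm.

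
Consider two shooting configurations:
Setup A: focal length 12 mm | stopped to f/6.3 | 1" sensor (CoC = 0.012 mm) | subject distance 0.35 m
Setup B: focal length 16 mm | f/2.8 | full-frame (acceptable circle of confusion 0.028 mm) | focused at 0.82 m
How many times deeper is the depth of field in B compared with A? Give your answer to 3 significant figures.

Setup A: H = 12²/(6.3×0.012) + 12 ≈ 1916.8 mm; DoF = Df − Dn = 425.51 − 297.25 ≈ 128.26 mm.
Setup B: H = 16²/(2.8×0.028) + 16 ≈ 3281.3 mm; DoF = Df − Dn = 1087.86 − 657.99 ≈ 429.87 mm.
Ratio = 429.87 / 128.26 ≈ 3.35.

3.35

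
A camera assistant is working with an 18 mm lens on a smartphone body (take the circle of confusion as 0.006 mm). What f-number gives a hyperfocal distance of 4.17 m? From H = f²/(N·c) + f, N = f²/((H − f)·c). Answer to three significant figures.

Rearrange H = f²/(N·c) + f for N: N = f² / ((H − f)·c).
N = 18² / ((4170 − 18) × 0.006) = 324 / 24.91 ≈ 13.

f/13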